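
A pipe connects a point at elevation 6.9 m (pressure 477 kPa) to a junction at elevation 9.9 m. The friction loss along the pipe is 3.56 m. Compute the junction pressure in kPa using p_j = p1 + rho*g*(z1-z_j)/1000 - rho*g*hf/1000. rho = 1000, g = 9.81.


Junction pressure: p_j = p1 + rho*g*(z1 - z_j)/1000 - rho*g*hf/1000.
Elevation term = 1000*9.81*(6.9 - 9.9)/1000 = -29.43 kPa.
Friction term = 1000*9.81*3.56/1000 = 34.924 kPa.
p_j = 477 + -29.43 - 34.924 = 412.65 kPa.

412.65


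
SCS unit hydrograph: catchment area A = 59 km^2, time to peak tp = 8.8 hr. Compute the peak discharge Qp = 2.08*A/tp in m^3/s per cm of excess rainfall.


SCS formula: Qp = 2.08 * A / tp.
Qp = 2.08 * 59 / 8.8
   = 122.72 / 8.8
   = 13.95 m^3/s per cm.

13.95


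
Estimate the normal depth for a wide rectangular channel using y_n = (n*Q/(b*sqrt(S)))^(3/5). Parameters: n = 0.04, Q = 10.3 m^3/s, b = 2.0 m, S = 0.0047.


We use the wide-channel approximation y_n = (n*Q/(b*sqrt(S)))^(3/5).
sqrt(S) = sqrt(0.0047) = 0.068557.
Numerator: n*Q = 0.04 * 10.3 = 0.412.
Denominator: b*sqrt(S) = 2.0 * 0.068557 = 0.137114.
arg = 3.0048.
y_n = 3.0048^(3/5) = 1.935 m.

1.935


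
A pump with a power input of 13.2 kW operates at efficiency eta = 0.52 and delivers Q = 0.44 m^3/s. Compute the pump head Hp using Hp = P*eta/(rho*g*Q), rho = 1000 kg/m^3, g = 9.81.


Pump head formula: Hp = P * eta / (rho * g * Q).
Numerator: P * eta = 13.2 * 1000 * 0.52 = 6864.0 W.
Denominator: rho * g * Q = 1000 * 9.81 * 0.44 = 4316.4.
Hp = 6864.0 / 4316.4 = 1.59 m.

1.59


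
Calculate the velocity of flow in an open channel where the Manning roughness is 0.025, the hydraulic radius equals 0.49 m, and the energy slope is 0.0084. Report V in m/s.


Manning's equation gives V = (1/n) * R^(2/3) * S^(1/2).
First, compute R^(2/3) = 0.49^(2/3) = 0.6215.
Next, S^(1/2) = 0.0084^(1/2) = 0.091652.
Then 1/n = 1/0.025 = 40.0.
V = 40.0 * 0.6215 * 0.091652 = 2.2786 m/s.

2.2786


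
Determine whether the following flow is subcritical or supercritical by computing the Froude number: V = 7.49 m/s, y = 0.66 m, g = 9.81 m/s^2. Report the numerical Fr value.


The Froude number is defined as Fr = V / sqrt(g*y).
g*y = 9.81 * 0.66 = 6.4746.
sqrt(g*y) = sqrt(6.4746) = 2.5445.
Fr = 7.49 / 2.5445 = 2.9436.
Since Fr > 1, the flow is supercritical.

2.9436


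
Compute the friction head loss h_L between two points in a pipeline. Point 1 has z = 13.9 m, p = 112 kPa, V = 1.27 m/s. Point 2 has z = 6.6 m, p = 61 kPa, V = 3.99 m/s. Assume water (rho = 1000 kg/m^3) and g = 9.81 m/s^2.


Total head at each section: H = z + p/(rho*g) + V^2/(2g).
H1 = 13.9 + 112*1000/(1000*9.81) + 1.27^2/(2*9.81)
   = 13.9 + 11.417 + 0.0822
   = 25.399 m.
H2 = 6.6 + 61*1000/(1000*9.81) + 3.99^2/(2*9.81)
   = 6.6 + 6.218 + 0.8114
   = 13.63 m.
h_L = H1 - H2 = 25.399 - 13.63 = 11.77 m.

11.77


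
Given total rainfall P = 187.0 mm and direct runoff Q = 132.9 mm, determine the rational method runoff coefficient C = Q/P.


The runoff coefficient C = runoff depth / rainfall depth.
C = 132.9 / 187.0
  = 0.7107.

0.7107


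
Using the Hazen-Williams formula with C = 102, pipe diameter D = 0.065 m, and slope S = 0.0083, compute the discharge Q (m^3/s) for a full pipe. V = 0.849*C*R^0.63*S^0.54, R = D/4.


For a full circular pipe, R = D/4 = 0.065/4 = 0.0163 m.
V = 0.849 * 102 * 0.0163^0.63 * 0.0083^0.54
  = 0.849 * 102 * 0.074617 * 0.075215
  = 0.486 m/s.
Pipe area A = pi*D^2/4 = pi*0.065^2/4 = 0.0033 m^2.
Q = A * V = 0.0033 * 0.486 = 0.0016 m^3/s.

0.0016


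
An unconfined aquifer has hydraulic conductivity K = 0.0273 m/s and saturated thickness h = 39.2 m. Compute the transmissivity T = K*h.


Transmissivity is defined as T = K * h.
T = 0.0273 * 39.2
  = 1.0702 m^2/s.

1.0702


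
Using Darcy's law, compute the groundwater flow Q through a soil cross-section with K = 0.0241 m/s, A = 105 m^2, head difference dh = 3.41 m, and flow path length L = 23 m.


Darcy's law: Q = K * A * i, where i = dh/L.
Hydraulic gradient i = 3.41 / 23 = 0.148261.
Q = 0.0241 * 105 * 0.148261
  = 0.3752 m^3/s.

0.3752


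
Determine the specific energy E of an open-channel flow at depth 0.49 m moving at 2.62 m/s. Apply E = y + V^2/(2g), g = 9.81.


Specific energy E = y + V^2/(2g).
Velocity head = V^2/(2g) = 2.62^2 / (2*9.81) = 6.8644 / 19.62 = 0.3499 m.
E = 0.49 + 0.3499 = 0.8399 m.

0.8399


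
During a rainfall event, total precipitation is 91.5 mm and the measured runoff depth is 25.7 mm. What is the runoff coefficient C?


The runoff coefficient C = runoff depth / rainfall depth.
C = 25.7 / 91.5
  = 0.2809.

0.2809


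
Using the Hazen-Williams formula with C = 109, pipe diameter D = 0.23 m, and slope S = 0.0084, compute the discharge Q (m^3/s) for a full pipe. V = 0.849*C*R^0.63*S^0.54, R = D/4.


For a full circular pipe, R = D/4 = 0.23/4 = 0.0575 m.
V = 0.849 * 109 * 0.0575^0.63 * 0.0084^0.54
  = 0.849 * 109 * 0.165421 * 0.075703
  = 1.1589 m/s.
Pipe area A = pi*D^2/4 = pi*0.23^2/4 = 0.0415 m^2.
Q = A * V = 0.0415 * 1.1589 = 0.0481 m^3/s.

0.0481


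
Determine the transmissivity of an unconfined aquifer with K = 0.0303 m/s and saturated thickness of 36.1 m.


Transmissivity is defined as T = K * h.
T = 0.0303 * 36.1
  = 1.0938 m^2/s.

1.0938


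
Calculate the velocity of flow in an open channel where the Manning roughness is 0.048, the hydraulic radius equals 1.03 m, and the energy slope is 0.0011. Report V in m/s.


Manning's equation gives V = (1/n) * R^(2/3) * S^(1/2).
First, compute R^(2/3) = 1.03^(2/3) = 1.0199.
Next, S^(1/2) = 0.0011^(1/2) = 0.033166.
Then 1/n = 1/0.048 = 20.83.
V = 20.83 * 1.0199 * 0.033166 = 0.7047 m/s.

0.7047


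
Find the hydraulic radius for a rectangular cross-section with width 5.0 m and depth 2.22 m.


For a rectangular section:
Flow area A = b * y = 5.0 * 2.22 = 11.1 m^2.
Wetted perimeter P = b + 2y = 5.0 + 2*2.22 = 9.44 m.
Hydraulic radius R = A/P = 11.1 / 9.44 = 1.1758 m.

1.1758


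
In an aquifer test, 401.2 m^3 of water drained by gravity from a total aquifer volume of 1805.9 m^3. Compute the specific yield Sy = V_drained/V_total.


Specific yield Sy = Volume drained / Total volume.
Sy = 401.2 / 1805.9
   = 0.2222.

0.2222


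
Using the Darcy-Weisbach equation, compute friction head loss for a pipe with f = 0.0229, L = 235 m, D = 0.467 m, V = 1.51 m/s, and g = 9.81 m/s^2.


Darcy-Weisbach equation: h_f = f * (L/D) * V^2/(2g).
f * L/D = 0.0229 * 235/0.467 = 11.5236.
V^2/(2g) = 1.51^2 / (2*9.81) = 2.2801 / 19.62 = 0.1162 m.
h_f = 11.5236 * 0.1162 = 1.339 m.

1.339


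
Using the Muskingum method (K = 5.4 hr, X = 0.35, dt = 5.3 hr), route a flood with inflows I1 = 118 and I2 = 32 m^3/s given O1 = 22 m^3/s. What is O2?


Muskingum coefficients:
denom = 2*K*(1-X) + dt = 2*5.4*(1-0.35) + 5.3 = 12.32.
C0 = (dt - 2*K*X)/denom = (5.3 - 2*5.4*0.35)/12.32 = 0.1234.
C1 = (dt + 2*K*X)/denom = (5.3 + 2*5.4*0.35)/12.32 = 0.737.
C2 = (2*K*(1-X) - dt)/denom = 0.1396.
O2 = C0*I2 + C1*I1 + C2*O1
   = 0.1234*32 + 0.737*118 + 0.1396*22
   = 93.99 m^3/s.

93.99


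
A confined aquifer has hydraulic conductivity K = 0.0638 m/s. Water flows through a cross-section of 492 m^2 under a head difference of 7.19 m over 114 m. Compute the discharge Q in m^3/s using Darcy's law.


Darcy's law: Q = K * A * i, where i = dh/L.
Hydraulic gradient i = 7.19 / 114 = 0.06307.
Q = 0.0638 * 492 * 0.06307
  = 1.9797 m^3/s.

1.9797


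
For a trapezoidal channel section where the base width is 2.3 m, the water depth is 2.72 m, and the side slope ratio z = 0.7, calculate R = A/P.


For a trapezoidal section with side slope z:
A = (b + z*y)*y = (2.3 + 0.7*2.72)*2.72 = 11.435 m^2.
P = b + 2*y*sqrt(1 + z^2) = 2.3 + 2*2.72*sqrt(1 + 0.7^2) = 8.94 m.
R = A/P = 11.435 / 8.94 = 1.279 m.

1.279


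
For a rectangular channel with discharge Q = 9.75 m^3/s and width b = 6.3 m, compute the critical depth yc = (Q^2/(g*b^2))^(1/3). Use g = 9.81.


Using yc = (Q^2 / (g * b^2))^(1/3):
Q^2 = 9.75^2 = 95.06.
g * b^2 = 9.81 * 6.3^2 = 9.81 * 39.69 = 389.36.
Q^2 / (g*b^2) = 95.06 / 389.36 = 0.2441.
yc = 0.2441^(1/3) = 0.625 m.

0.625


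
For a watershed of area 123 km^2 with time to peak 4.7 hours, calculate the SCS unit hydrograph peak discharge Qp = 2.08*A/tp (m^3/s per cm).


SCS formula: Qp = 2.08 * A / tp.
Qp = 2.08 * 123 / 4.7
   = 255.84 / 4.7
   = 54.43 m^3/s per cm.

54.43


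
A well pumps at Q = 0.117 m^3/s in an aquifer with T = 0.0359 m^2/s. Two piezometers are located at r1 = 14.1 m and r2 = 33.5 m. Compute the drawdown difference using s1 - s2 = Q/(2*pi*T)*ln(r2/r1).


Thiem equation: s1 - s2 = Q/(2*pi*T) * ln(r2/r1).
ln(r2/r1) = ln(33.5/14.1) = 0.8654.
Q/(2*pi*T) = 0.117 / (2*pi*0.0359) = 0.117 / 0.2256 = 0.5187.
s1 - s2 = 0.5187 * 0.8654 = 0.4489 m.

0.4489


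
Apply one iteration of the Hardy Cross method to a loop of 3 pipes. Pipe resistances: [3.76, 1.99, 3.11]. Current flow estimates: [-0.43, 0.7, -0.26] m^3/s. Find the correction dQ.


Numerator terms (r*Q*|Q|): 3.76*-0.43*|-0.43| = -0.6952; 1.99*0.7*|0.7| = 0.9751; 3.11*-0.26*|-0.26| = -0.2102.
Sum of numerator = 0.0696.
Denominator terms (r*|Q|): 3.76*|-0.43| = 1.6168; 1.99*|0.7| = 1.393; 3.11*|-0.26| = 0.8086.
2 * sum of denominator = 2 * 3.8184 = 7.6368.
dQ = -0.0696 / 7.6368 = -0.0091 m^3/s.

-0.0091


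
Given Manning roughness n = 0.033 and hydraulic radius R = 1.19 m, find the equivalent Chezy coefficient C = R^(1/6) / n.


The Chezy coefficient relates to Manning's n through C = R^(1/6) / n.
R^(1/6) = 1.19^(1/6) = 1.029417.
C = 1.029417 / 0.033 = 31.19 m^(1/2)/s.

31.19


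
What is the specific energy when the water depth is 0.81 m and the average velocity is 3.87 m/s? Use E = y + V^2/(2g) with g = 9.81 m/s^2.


Specific energy E = y + V^2/(2g).
Velocity head = V^2/(2g) = 3.87^2 / (2*9.81) = 14.9769 / 19.62 = 0.7633 m.
E = 0.81 + 0.7633 = 1.5733 m.

1.5733


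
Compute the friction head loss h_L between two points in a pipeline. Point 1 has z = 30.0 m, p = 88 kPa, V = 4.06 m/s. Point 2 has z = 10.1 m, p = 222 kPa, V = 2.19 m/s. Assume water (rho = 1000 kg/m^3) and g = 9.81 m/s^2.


Total head at each section: H = z + p/(rho*g) + V^2/(2g).
H1 = 30.0 + 88*1000/(1000*9.81) + 4.06^2/(2*9.81)
   = 30.0 + 8.97 + 0.8401
   = 39.811 m.
H2 = 10.1 + 222*1000/(1000*9.81) + 2.19^2/(2*9.81)
   = 10.1 + 22.63 + 0.2444
   = 32.974 m.
h_L = H1 - H2 = 39.811 - 32.974 = 6.836 m.

6.836


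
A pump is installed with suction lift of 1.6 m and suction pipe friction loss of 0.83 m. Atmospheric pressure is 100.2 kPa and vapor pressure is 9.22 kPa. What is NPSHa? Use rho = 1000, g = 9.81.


NPSHa = p_atm/(rho*g) - z_s - hf_s - p_vap/(rho*g).
p_atm/(rho*g) = 100.2*1000 / (1000*9.81) = 10.214 m.
p_vap/(rho*g) = 9.22*1000 / (1000*9.81) = 0.94 m.
NPSHa = 10.214 - 1.6 - 0.83 - 0.94
      = 6.84 m.

6.84


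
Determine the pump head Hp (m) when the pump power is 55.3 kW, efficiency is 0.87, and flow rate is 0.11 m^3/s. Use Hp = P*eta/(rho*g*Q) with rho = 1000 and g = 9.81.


Pump head formula: Hp = P * eta / (rho * g * Q).
Numerator: P * eta = 55.3 * 1000 * 0.87 = 48111.0 W.
Denominator: rho * g * Q = 1000 * 9.81 * 0.11 = 1079.1.
Hp = 48111.0 / 1079.1 = 44.58 m.

44.58


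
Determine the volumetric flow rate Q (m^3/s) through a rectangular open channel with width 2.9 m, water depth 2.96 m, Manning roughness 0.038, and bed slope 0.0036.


For a rectangular channel, the cross-sectional area A = b * y = 2.9 * 2.96 = 8.58 m^2.
The wetted perimeter P = b + 2y = 2.9 + 2*2.96 = 8.82 m.
Hydraulic radius R = A/P = 8.58/8.82 = 0.9732 m.
Velocity V = (1/n)*R^(2/3)*S^(1/2) = (1/0.038)*0.9732^(2/3)*0.0036^(1/2) = 1.5507 m/s.
Discharge Q = A * V = 8.58 * 1.5507 = 13.311 m^3/s.

13.311


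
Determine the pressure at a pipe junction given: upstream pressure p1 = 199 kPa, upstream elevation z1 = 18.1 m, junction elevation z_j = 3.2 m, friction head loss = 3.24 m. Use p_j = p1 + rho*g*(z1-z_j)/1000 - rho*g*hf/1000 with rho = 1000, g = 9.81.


Junction pressure: p_j = p1 + rho*g*(z1 - z_j)/1000 - rho*g*hf/1000.
Elevation term = 1000*9.81*(18.1 - 3.2)/1000 = 146.169 kPa.
Friction term = 1000*9.81*3.24/1000 = 31.784 kPa.
p_j = 199 + 146.169 - 31.784 = 313.38 kPa.

313.38


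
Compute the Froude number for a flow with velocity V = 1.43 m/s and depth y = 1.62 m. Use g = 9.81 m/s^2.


The Froude number is defined as Fr = V / sqrt(g*y).
g*y = 9.81 * 1.62 = 15.8922.
sqrt(g*y) = sqrt(15.8922) = 3.9865.
Fr = 1.43 / 3.9865 = 0.3587.

0.3587


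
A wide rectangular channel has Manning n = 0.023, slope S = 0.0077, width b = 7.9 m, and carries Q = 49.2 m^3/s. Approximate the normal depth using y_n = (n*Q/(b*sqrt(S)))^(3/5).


We use the wide-channel approximation y_n = (n*Q/(b*sqrt(S)))^(3/5).
sqrt(S) = sqrt(0.0077) = 0.08775.
Numerator: n*Q = 0.023 * 49.2 = 1.1316.
Denominator: b*sqrt(S) = 7.9 * 0.08775 = 0.693225.
arg = 1.6324.
y_n = 1.6324^(3/5) = 1.3418 m.

1.3418


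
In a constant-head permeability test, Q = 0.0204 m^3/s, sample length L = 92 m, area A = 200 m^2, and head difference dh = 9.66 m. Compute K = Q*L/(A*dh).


From K = Q*L / (A*dh):
Numerator: Q*L = 0.0204 * 92 = 1.8768.
Denominator: A*dh = 200 * 9.66 = 1932.0.
K = 1.8768 / 1932.0 = 0.000971 m/s.

0.000971


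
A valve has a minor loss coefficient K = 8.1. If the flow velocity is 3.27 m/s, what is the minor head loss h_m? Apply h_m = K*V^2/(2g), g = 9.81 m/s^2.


Minor loss formula: h_m = K * V^2/(2g).
V^2 = 3.27^2 = 10.6929.
V^2/(2g) = 10.6929 / 19.62 = 0.545 m.
h_m = 8.1 * 0.545 = 4.4145 m.

4.4145


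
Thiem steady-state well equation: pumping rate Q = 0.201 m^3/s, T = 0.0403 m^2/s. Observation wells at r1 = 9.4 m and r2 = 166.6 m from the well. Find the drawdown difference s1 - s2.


Thiem equation: s1 - s2 = Q/(2*pi*T) * ln(r2/r1).
ln(r2/r1) = ln(166.6/9.4) = 2.8749.
Q/(2*pi*T) = 0.201 / (2*pi*0.0403) = 0.201 / 0.2532 = 0.7938.
s1 - s2 = 0.7938 * 2.8749 = 2.2821 m.

2.2821


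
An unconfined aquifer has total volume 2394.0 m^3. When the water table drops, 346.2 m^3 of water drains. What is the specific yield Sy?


Specific yield Sy = Volume drained / Total volume.
Sy = 346.2 / 2394.0
   = 0.1446.

0.1446


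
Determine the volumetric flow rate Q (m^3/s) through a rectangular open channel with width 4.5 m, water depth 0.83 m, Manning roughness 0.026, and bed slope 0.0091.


For a rectangular channel, the cross-sectional area A = b * y = 4.5 * 0.83 = 3.73 m^2.
The wetted perimeter P = b + 2y = 4.5 + 2*0.83 = 6.16 m.
Hydraulic radius R = A/P = 3.73/6.16 = 0.6063 m.
Velocity V = (1/n)*R^(2/3)*S^(1/2) = (1/0.026)*0.6063^(2/3)*0.0091^(1/2) = 2.6284 m/s.
Discharge Q = A * V = 3.73 * 2.6284 = 9.817 m^3/s.

9.817


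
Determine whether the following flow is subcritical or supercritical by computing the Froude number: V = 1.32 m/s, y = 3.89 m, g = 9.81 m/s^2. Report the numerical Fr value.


The Froude number is defined as Fr = V / sqrt(g*y).
g*y = 9.81 * 3.89 = 38.1609.
sqrt(g*y) = sqrt(38.1609) = 6.1775.
Fr = 1.32 / 6.1775 = 0.2137.
Since Fr < 1, the flow is subcritical.

0.2137


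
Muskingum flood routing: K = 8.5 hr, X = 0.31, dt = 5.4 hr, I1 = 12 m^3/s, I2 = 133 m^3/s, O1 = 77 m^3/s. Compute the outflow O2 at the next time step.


Muskingum coefficients:
denom = 2*K*(1-X) + dt = 2*8.5*(1-0.31) + 5.4 = 17.13.
C0 = (dt - 2*K*X)/denom = (5.4 - 2*8.5*0.31)/17.13 = 0.0076.
C1 = (dt + 2*K*X)/denom = (5.4 + 2*8.5*0.31)/17.13 = 0.6229.
C2 = (2*K*(1-X) - dt)/denom = 0.3695.
O2 = C0*I2 + C1*I1 + C2*O1
   = 0.0076*133 + 0.6229*12 + 0.3695*77
   = 36.94 m^3/s.

36.94


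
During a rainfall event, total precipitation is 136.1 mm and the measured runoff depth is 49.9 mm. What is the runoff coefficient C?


The runoff coefficient C = runoff depth / rainfall depth.
C = 49.9 / 136.1
  = 0.3666.

0.3666


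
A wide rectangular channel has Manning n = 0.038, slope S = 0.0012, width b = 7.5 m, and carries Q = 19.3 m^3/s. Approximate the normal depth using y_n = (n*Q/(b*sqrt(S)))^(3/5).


We use the wide-channel approximation y_n = (n*Q/(b*sqrt(S)))^(3/5).
sqrt(S) = sqrt(0.0012) = 0.034641.
Numerator: n*Q = 0.038 * 19.3 = 0.7334.
Denominator: b*sqrt(S) = 7.5 * 0.034641 = 0.259807.
arg = 2.8229.
y_n = 2.8229^(3/5) = 1.8639 m.

1.8639


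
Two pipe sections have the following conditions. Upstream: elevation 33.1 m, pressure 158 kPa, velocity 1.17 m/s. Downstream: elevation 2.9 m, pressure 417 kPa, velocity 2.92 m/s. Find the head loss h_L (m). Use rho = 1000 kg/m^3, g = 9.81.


Total head at each section: H = z + p/(rho*g) + V^2/(2g).
H1 = 33.1 + 158*1000/(1000*9.81) + 1.17^2/(2*9.81)
   = 33.1 + 16.106 + 0.0698
   = 49.276 m.
H2 = 2.9 + 417*1000/(1000*9.81) + 2.92^2/(2*9.81)
   = 2.9 + 42.508 + 0.4346
   = 45.842 m.
h_L = H1 - H2 = 49.276 - 45.842 = 3.434 m.

3.434


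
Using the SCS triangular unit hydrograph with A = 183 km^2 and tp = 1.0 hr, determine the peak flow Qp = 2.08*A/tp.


SCS formula: Qp = 2.08 * A / tp.
Qp = 2.08 * 183 / 1.0
   = 380.64 / 1.0
   = 380.64 m^3/s per cm.

380.64


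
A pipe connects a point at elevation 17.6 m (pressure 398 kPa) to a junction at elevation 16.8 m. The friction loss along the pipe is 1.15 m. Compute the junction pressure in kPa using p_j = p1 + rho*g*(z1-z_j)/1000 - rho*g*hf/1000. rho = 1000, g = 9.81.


Junction pressure: p_j = p1 + rho*g*(z1 - z_j)/1000 - rho*g*hf/1000.
Elevation term = 1000*9.81*(17.6 - 16.8)/1000 = 7.848 kPa.
Friction term = 1000*9.81*1.15/1000 = 11.281 kPa.
p_j = 398 + 7.848 - 11.281 = 394.57 kPa.

394.57


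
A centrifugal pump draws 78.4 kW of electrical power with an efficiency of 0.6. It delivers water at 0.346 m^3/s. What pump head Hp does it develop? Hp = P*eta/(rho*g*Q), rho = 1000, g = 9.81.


Pump head formula: Hp = P * eta / (rho * g * Q).
Numerator: P * eta = 78.4 * 1000 * 0.6 = 47040.0 W.
Denominator: rho * g * Q = 1000 * 9.81 * 0.346 = 3394.26.
Hp = 47040.0 / 3394.26 = 13.86 m.

13.86


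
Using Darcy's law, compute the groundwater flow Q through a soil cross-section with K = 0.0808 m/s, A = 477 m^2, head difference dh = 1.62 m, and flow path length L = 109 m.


Darcy's law: Q = K * A * i, where i = dh/L.
Hydraulic gradient i = 1.62 / 109 = 0.014862.
Q = 0.0808 * 477 * 0.014862
  = 0.5728 m^3/s.

0.5728


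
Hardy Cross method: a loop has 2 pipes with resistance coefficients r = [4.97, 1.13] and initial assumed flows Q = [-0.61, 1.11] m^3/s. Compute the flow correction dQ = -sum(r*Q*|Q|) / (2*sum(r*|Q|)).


Numerator terms (r*Q*|Q|): 4.97*-0.61*|-0.61| = -1.8493; 1.13*1.11*|1.11| = 1.3923.
Sum of numerator = -0.4571.
Denominator terms (r*|Q|): 4.97*|-0.61| = 3.0317; 1.13*|1.11| = 1.2543.
2 * sum of denominator = 2 * 4.286 = 8.572.
dQ = --0.4571 / 8.572 = 0.0533 m^3/s.

0.0533


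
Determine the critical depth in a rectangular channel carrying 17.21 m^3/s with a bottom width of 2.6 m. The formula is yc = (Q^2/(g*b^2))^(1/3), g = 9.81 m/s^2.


Using yc = (Q^2 / (g * b^2))^(1/3):
Q^2 = 17.21^2 = 296.18.
g * b^2 = 9.81 * 2.6^2 = 9.81 * 6.76 = 66.32.
Q^2 / (g*b^2) = 296.18 / 66.32 = 4.4659.
yc = 4.4659^(1/3) = 1.6468 m.

1.6468


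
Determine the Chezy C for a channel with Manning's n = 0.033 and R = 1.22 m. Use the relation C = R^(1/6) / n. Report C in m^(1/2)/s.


The Chezy coefficient relates to Manning's n through C = R^(1/6) / n.
R^(1/6) = 1.22^(1/6) = 1.033697.
C = 1.033697 / 0.033 = 31.32 m^(1/2)/s.

31.32


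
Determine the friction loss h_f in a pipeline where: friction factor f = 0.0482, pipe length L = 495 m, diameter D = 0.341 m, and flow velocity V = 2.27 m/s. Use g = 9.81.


Darcy-Weisbach equation: h_f = f * (L/D) * V^2/(2g).
f * L/D = 0.0482 * 495/0.341 = 69.9677.
V^2/(2g) = 2.27^2 / (2*9.81) = 5.1529 / 19.62 = 0.2626 m.
h_f = 69.9677 * 0.2626 = 18.376 m.

18.376


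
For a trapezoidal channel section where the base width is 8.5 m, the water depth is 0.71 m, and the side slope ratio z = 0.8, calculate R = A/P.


For a trapezoidal section with side slope z:
A = (b + z*y)*y = (8.5 + 0.8*0.71)*0.71 = 6.438 m^2.
P = b + 2*y*sqrt(1 + z^2) = 8.5 + 2*0.71*sqrt(1 + 0.8^2) = 10.318 m.
R = A/P = 6.438 / 10.318 = 0.624 m.

0.624


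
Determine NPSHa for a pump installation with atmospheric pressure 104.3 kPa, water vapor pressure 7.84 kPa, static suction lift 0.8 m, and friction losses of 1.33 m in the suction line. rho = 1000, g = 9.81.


NPSHa = p_atm/(rho*g) - z_s - hf_s - p_vap/(rho*g).
p_atm/(rho*g) = 104.3*1000 / (1000*9.81) = 10.632 m.
p_vap/(rho*g) = 7.84*1000 / (1000*9.81) = 0.799 m.
NPSHa = 10.632 - 0.8 - 1.33 - 0.799
      = 7.7 m.

7.7


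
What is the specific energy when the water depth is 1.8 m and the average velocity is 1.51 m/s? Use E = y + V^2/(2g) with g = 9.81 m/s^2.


Specific energy E = y + V^2/(2g).
Velocity head = V^2/(2g) = 1.51^2 / (2*9.81) = 2.2801 / 19.62 = 0.1162 m.
E = 1.8 + 0.1162 = 1.9162 m.

1.9162


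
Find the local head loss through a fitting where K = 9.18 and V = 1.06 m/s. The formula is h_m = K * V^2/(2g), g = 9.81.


Minor loss formula: h_m = K * V^2/(2g).
V^2 = 1.06^2 = 1.1236.
V^2/(2g) = 1.1236 / 19.62 = 0.0573 m.
h_m = 9.18 * 0.0573 = 0.5257 m.

0.5257


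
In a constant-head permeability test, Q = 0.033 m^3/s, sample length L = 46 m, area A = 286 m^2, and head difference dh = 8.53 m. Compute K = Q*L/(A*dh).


From K = Q*L / (A*dh):
Numerator: Q*L = 0.033 * 46 = 1.518.
Denominator: A*dh = 286 * 8.53 = 2439.58.
K = 1.518 / 2439.58 = 0.000622 m/s.

0.000622


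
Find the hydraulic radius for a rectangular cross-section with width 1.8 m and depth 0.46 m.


For a rectangular section:
Flow area A = b * y = 1.8 * 0.46 = 0.83 m^2.
Wetted perimeter P = b + 2y = 1.8 + 2*0.46 = 2.72 m.
Hydraulic radius R = A/P = 0.83 / 2.72 = 0.3044 m.

0.3044


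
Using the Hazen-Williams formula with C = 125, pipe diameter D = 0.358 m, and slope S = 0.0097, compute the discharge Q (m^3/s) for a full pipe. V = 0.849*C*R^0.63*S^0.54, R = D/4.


For a full circular pipe, R = D/4 = 0.358/4 = 0.0895 m.
V = 0.849 * 125 * 0.0895^0.63 * 0.0097^0.54
  = 0.849 * 125 * 0.218599 * 0.081819
  = 1.8981 m/s.
Pipe area A = pi*D^2/4 = pi*0.358^2/4 = 0.1007 m^2.
Q = A * V = 0.1007 * 1.8981 = 0.1911 m^3/s.

0.1911


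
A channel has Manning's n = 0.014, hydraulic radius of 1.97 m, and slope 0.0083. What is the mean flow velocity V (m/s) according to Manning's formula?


Manning's equation gives V = (1/n) * R^(2/3) * S^(1/2).
First, compute R^(2/3) = 1.97^(2/3) = 1.5715.
Next, S^(1/2) = 0.0083^(1/2) = 0.091104.
Then 1/n = 1/0.014 = 71.43.
V = 71.43 * 1.5715 * 0.091104 = 10.2264 m/s.

10.2264


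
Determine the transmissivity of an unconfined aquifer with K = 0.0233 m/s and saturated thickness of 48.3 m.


Transmissivity is defined as T = K * h.
T = 0.0233 * 48.3
  = 1.1254 m^2/s.

1.1254


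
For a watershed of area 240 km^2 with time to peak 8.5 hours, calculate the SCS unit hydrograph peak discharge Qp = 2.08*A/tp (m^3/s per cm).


SCS formula: Qp = 2.08 * A / tp.
Qp = 2.08 * 240 / 8.5
   = 499.2 / 8.5
   = 58.73 m^3/s per cm.

58.73


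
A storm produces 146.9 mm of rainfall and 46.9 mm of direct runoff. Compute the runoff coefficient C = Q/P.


The runoff coefficient C = runoff depth / rainfall depth.
C = 46.9 / 146.9
  = 0.3193.

0.3193


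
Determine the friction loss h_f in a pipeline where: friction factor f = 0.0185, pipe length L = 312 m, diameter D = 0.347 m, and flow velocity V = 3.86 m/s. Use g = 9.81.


Darcy-Weisbach equation: h_f = f * (L/D) * V^2/(2g).
f * L/D = 0.0185 * 312/0.347 = 16.634.
V^2/(2g) = 3.86^2 / (2*9.81) = 14.8996 / 19.62 = 0.7594 m.
h_f = 16.634 * 0.7594 = 12.632 m.

12.632


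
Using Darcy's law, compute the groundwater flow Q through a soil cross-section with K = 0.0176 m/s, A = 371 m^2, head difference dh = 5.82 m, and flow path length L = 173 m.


Darcy's law: Q = K * A * i, where i = dh/L.
Hydraulic gradient i = 5.82 / 173 = 0.033642.
Q = 0.0176 * 371 * 0.033642
  = 0.2197 m^3/s.

0.2197


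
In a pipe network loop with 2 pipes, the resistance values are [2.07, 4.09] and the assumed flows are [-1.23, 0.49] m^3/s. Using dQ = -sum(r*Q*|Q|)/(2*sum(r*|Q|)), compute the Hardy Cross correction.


Numerator terms (r*Q*|Q|): 2.07*-1.23*|-1.23| = -3.1317; 4.09*0.49*|0.49| = 0.982.
Sum of numerator = -2.1497.
Denominator terms (r*|Q|): 2.07*|-1.23| = 2.5461; 4.09*|0.49| = 2.0041.
2 * sum of denominator = 2 * 4.5502 = 9.1004.
dQ = --2.1497 / 9.1004 = 0.2362 m^3/s.

0.2362


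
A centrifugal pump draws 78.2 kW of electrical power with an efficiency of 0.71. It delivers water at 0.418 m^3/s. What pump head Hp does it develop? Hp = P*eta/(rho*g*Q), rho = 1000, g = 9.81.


Pump head formula: Hp = P * eta / (rho * g * Q).
Numerator: P * eta = 78.2 * 1000 * 0.71 = 55522.0 W.
Denominator: rho * g * Q = 1000 * 9.81 * 0.418 = 4100.58.
Hp = 55522.0 / 4100.58 = 13.54 m.

13.54


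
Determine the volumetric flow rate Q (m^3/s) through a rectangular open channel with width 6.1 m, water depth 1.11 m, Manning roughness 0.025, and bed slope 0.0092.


For a rectangular channel, the cross-sectional area A = b * y = 6.1 * 1.11 = 6.77 m^2.
The wetted perimeter P = b + 2y = 6.1 + 2*1.11 = 8.32 m.
Hydraulic radius R = A/P = 6.77/8.32 = 0.8138 m.
Velocity V = (1/n)*R^(2/3)*S^(1/2) = (1/0.025)*0.8138^(2/3)*0.0092^(1/2) = 3.3443 m/s.
Discharge Q = A * V = 6.77 * 3.3443 = 22.644 m^3/s.

22.644


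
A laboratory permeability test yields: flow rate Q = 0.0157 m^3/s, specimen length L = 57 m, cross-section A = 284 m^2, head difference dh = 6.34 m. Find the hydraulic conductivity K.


From K = Q*L / (A*dh):
Numerator: Q*L = 0.0157 * 57 = 0.8949.
Denominator: A*dh = 284 * 6.34 = 1800.56.
K = 0.8949 / 1800.56 = 0.000497 m/s.

0.000497


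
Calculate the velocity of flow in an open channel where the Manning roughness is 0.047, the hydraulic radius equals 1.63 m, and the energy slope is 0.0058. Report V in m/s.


Manning's equation gives V = (1/n) * R^(2/3) * S^(1/2).
First, compute R^(2/3) = 1.63^(2/3) = 1.385.
Next, S^(1/2) = 0.0058^(1/2) = 0.076158.
Then 1/n = 1/0.047 = 21.28.
V = 21.28 * 1.385 * 0.076158 = 2.2443 m/s.

2.2443


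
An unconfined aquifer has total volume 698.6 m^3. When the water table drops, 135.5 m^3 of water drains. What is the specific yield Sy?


Specific yield Sy = Volume drained / Total volume.
Sy = 135.5 / 698.6
   = 0.194.

0.194


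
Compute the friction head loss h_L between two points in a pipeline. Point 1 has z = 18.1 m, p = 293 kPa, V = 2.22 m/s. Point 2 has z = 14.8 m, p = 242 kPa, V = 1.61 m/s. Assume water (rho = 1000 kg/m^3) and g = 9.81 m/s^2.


Total head at each section: H = z + p/(rho*g) + V^2/(2g).
H1 = 18.1 + 293*1000/(1000*9.81) + 2.22^2/(2*9.81)
   = 18.1 + 29.867 + 0.2512
   = 48.219 m.
H2 = 14.8 + 242*1000/(1000*9.81) + 1.61^2/(2*9.81)
   = 14.8 + 24.669 + 0.1321
   = 39.601 m.
h_L = H1 - H2 = 48.219 - 39.601 = 8.618 m.

8.618


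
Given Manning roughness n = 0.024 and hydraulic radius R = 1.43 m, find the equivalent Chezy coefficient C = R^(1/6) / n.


The Chezy coefficient relates to Manning's n through C = R^(1/6) / n.
R^(1/6) = 1.43^(1/6) = 1.061425.
C = 1.061425 / 0.024 = 44.23 m^(1/2)/s.

44.23


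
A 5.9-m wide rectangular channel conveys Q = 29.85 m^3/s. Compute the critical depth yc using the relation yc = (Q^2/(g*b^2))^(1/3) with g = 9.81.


Using yc = (Q^2 / (g * b^2))^(1/3):
Q^2 = 29.85^2 = 891.02.
g * b^2 = 9.81 * 5.9^2 = 9.81 * 34.81 = 341.49.
Q^2 / (g*b^2) = 891.02 / 341.49 = 2.6092.
yc = 2.6092^(1/3) = 1.3767 m.

1.3767


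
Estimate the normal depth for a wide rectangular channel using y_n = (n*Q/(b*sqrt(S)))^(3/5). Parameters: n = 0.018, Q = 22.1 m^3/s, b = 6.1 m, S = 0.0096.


We use the wide-channel approximation y_n = (n*Q/(b*sqrt(S)))^(3/5).
sqrt(S) = sqrt(0.0096) = 0.09798.
Numerator: n*Q = 0.018 * 22.1 = 0.3978.
Denominator: b*sqrt(S) = 6.1 * 0.09798 = 0.597678.
arg = 0.6656.
y_n = 0.6656^(3/5) = 0.7833 m.

0.7833


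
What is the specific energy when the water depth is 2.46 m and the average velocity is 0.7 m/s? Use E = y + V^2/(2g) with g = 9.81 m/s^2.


Specific energy E = y + V^2/(2g).
Velocity head = V^2/(2g) = 0.7^2 / (2*9.81) = 0.49 / 19.62 = 0.025 m.
E = 2.46 + 0.025 = 2.485 m.

2.485


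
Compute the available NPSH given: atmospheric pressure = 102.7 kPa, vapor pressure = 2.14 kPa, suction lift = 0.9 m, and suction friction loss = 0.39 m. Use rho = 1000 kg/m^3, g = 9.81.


NPSHa = p_atm/(rho*g) - z_s - hf_s - p_vap/(rho*g).
p_atm/(rho*g) = 102.7*1000 / (1000*9.81) = 10.469 m.
p_vap/(rho*g) = 2.14*1000 / (1000*9.81) = 0.218 m.
NPSHa = 10.469 - 0.9 - 0.39 - 0.218
      = 8.96 m.

8.96


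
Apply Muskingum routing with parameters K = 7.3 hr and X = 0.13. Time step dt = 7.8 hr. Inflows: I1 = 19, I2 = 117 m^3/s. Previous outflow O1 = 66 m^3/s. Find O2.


Muskingum coefficients:
denom = 2*K*(1-X) + dt = 2*7.3*(1-0.13) + 7.8 = 20.502.
C0 = (dt - 2*K*X)/denom = (7.8 - 2*7.3*0.13)/20.502 = 0.2879.
C1 = (dt + 2*K*X)/denom = (7.8 + 2*7.3*0.13)/20.502 = 0.473.
C2 = (2*K*(1-X) - dt)/denom = 0.2391.
O2 = C0*I2 + C1*I1 + C2*O1
   = 0.2879*117 + 0.473*19 + 0.2391*66
   = 58.45 m^3/s.

58.45


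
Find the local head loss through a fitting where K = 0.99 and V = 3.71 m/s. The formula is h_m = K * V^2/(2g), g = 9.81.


Minor loss formula: h_m = K * V^2/(2g).
V^2 = 3.71^2 = 13.7641.
V^2/(2g) = 13.7641 / 19.62 = 0.7015 m.
h_m = 0.99 * 0.7015 = 0.6945 m.

0.6945


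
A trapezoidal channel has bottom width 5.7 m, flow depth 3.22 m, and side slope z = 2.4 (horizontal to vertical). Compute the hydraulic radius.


For a trapezoidal section with side slope z:
A = (b + z*y)*y = (5.7 + 2.4*3.22)*3.22 = 43.238 m^2.
P = b + 2*y*sqrt(1 + z^2) = 5.7 + 2*3.22*sqrt(1 + 2.4^2) = 22.444 m.
R = A/P = 43.238 / 22.444 = 1.9265 m.

1.9265


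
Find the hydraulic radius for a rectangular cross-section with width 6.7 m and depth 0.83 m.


For a rectangular section:
Flow area A = b * y = 6.7 * 0.83 = 5.56 m^2.
Wetted perimeter P = b + 2y = 6.7 + 2*0.83 = 8.36 m.
Hydraulic radius R = A/P = 5.56 / 8.36 = 0.6652 m.

0.6652


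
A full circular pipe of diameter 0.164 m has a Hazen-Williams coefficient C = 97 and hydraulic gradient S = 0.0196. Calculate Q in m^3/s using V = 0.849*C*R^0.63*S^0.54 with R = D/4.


For a full circular pipe, R = D/4 = 0.164/4 = 0.041 m.
V = 0.849 * 97 * 0.041^0.63 * 0.0196^0.54
  = 0.849 * 97 * 0.133676 * 0.119624
  = 1.3169 m/s.
Pipe area A = pi*D^2/4 = pi*0.164^2/4 = 0.0211 m^2.
Q = A * V = 0.0211 * 1.3169 = 0.0278 m^3/s.

0.0278


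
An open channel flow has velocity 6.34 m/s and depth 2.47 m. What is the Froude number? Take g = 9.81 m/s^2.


The Froude number is defined as Fr = V / sqrt(g*y).
g*y = 9.81 * 2.47 = 24.2307.
sqrt(g*y) = sqrt(24.2307) = 4.9225.
Fr = 6.34 / 4.9225 = 1.288.

1.288


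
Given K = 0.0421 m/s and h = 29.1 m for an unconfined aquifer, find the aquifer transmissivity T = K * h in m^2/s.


Transmissivity is defined as T = K * h.
T = 0.0421 * 29.1
  = 1.2251 m^2/s.

1.2251


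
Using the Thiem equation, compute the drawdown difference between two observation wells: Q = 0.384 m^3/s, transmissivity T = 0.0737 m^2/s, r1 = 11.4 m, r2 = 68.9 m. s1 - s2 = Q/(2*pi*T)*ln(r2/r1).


Thiem equation: s1 - s2 = Q/(2*pi*T) * ln(r2/r1).
ln(r2/r1) = ln(68.9/11.4) = 1.799.
Q/(2*pi*T) = 0.384 / (2*pi*0.0737) = 0.384 / 0.4631 = 0.8292.
s1 - s2 = 0.8292 * 1.799 = 1.4919 m.

1.4919


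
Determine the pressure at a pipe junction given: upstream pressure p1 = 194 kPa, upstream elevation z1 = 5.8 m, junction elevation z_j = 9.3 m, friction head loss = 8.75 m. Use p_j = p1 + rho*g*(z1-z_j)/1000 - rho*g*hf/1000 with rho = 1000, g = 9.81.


Junction pressure: p_j = p1 + rho*g*(z1 - z_j)/1000 - rho*g*hf/1000.
Elevation term = 1000*9.81*(5.8 - 9.3)/1000 = -34.335 kPa.
Friction term = 1000*9.81*8.75/1000 = 85.838 kPa.
p_j = 194 + -34.335 - 85.838 = 73.83 kPa.

73.83


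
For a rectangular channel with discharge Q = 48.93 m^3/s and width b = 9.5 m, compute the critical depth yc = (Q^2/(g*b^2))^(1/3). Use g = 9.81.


Using yc = (Q^2 / (g * b^2))^(1/3):
Q^2 = 48.93^2 = 2394.14.
g * b^2 = 9.81 * 9.5^2 = 9.81 * 90.25 = 885.35.
Q^2 / (g*b^2) = 2394.14 / 885.35 = 2.7042.
yc = 2.7042^(1/3) = 1.3932 m.

1.3932


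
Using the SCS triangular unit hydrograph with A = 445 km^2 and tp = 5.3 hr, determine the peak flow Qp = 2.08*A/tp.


SCS formula: Qp = 2.08 * A / tp.
Qp = 2.08 * 445 / 5.3
   = 925.6 / 5.3
   = 174.64 m^3/s per cm.

174.64


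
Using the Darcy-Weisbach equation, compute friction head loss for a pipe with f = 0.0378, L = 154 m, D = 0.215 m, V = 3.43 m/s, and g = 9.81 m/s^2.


Darcy-Weisbach equation: h_f = f * (L/D) * V^2/(2g).
f * L/D = 0.0378 * 154/0.215 = 27.0753.
V^2/(2g) = 3.43^2 / (2*9.81) = 11.7649 / 19.62 = 0.5996 m.
h_f = 27.0753 * 0.5996 = 16.235 m.

16.235


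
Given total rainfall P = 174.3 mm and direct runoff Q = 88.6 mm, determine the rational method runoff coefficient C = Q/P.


The runoff coefficient C = runoff depth / rainfall depth.
C = 88.6 / 174.3
  = 0.5083.

0.5083


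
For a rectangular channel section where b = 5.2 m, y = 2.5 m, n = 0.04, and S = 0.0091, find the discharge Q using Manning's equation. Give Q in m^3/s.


For a rectangular channel, the cross-sectional area A = b * y = 5.2 * 2.5 = 13.0 m^2.
The wetted perimeter P = b + 2y = 5.2 + 2*2.5 = 10.2 m.
Hydraulic radius R = A/P = 13.0/10.2 = 1.2745 m.
Velocity V = (1/n)*R^(2/3)*S^(1/2) = (1/0.04)*1.2745^(2/3)*0.0091^(1/2) = 2.8034 m/s.
Discharge Q = A * V = 13.0 * 2.8034 = 36.445 m^3/s.

36.445


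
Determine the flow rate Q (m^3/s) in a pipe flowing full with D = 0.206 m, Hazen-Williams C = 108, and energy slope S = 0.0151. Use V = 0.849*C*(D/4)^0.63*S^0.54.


For a full circular pipe, R = D/4 = 0.206/4 = 0.0515 m.
V = 0.849 * 108 * 0.0515^0.63 * 0.0151^0.54
  = 0.849 * 108 * 0.154326 * 0.103908
  = 1.4703 m/s.
Pipe area A = pi*D^2/4 = pi*0.206^2/4 = 0.0333 m^2.
Q = A * V = 0.0333 * 1.4703 = 0.049 m^3/s.

0.049


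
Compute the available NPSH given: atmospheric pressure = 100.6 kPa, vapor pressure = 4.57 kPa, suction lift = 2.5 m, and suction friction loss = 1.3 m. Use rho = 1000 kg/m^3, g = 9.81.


NPSHa = p_atm/(rho*g) - z_s - hf_s - p_vap/(rho*g).
p_atm/(rho*g) = 100.6*1000 / (1000*9.81) = 10.255 m.
p_vap/(rho*g) = 4.57*1000 / (1000*9.81) = 0.466 m.
NPSHa = 10.255 - 2.5 - 1.3 - 0.466
      = 5.99 m.

5.99


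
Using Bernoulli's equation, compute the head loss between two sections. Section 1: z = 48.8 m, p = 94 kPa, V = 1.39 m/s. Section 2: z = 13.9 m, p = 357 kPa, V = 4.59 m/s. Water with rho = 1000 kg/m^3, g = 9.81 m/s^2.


Total head at each section: H = z + p/(rho*g) + V^2/(2g).
H1 = 48.8 + 94*1000/(1000*9.81) + 1.39^2/(2*9.81)
   = 48.8 + 9.582 + 0.0985
   = 58.481 m.
H2 = 13.9 + 357*1000/(1000*9.81) + 4.59^2/(2*9.81)
   = 13.9 + 36.391 + 1.0738
   = 51.365 m.
h_L = H1 - H2 = 58.481 - 51.365 = 7.115 m.

7.115


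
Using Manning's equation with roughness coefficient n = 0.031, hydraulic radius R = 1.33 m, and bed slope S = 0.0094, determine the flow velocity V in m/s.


Manning's equation gives V = (1/n) * R^(2/3) * S^(1/2).
First, compute R^(2/3) = 1.33^(2/3) = 1.2094.
Next, S^(1/2) = 0.0094^(1/2) = 0.096954.
Then 1/n = 1/0.031 = 32.26.
V = 32.26 * 1.2094 * 0.096954 = 3.7824 m/s.

3.7824


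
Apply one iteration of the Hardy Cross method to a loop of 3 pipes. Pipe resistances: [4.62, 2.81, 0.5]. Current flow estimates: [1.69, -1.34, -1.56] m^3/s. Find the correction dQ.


Numerator terms (r*Q*|Q|): 4.62*1.69*|1.69| = 13.1952; 2.81*-1.34*|-1.34| = -5.0456; 0.5*-1.56*|-1.56| = -1.2168.
Sum of numerator = 6.9327.
Denominator terms (r*|Q|): 4.62*|1.69| = 7.8078; 2.81*|-1.34| = 3.7654; 0.5*|-1.56| = 0.78.
2 * sum of denominator = 2 * 12.3532 = 24.7064.
dQ = -6.9327 / 24.7064 = -0.2806 m^3/s.

-0.2806


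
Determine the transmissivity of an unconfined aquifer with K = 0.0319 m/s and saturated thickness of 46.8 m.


Transmissivity is defined as T = K * h.
T = 0.0319 * 46.8
  = 1.4929 m^2/s.

1.4929


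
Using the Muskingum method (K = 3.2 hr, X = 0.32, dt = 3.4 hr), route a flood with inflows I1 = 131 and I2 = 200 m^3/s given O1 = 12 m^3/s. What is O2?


Muskingum coefficients:
denom = 2*K*(1-X) + dt = 2*3.2*(1-0.32) + 3.4 = 7.752.
C0 = (dt - 2*K*X)/denom = (3.4 - 2*3.2*0.32)/7.752 = 0.1744.
C1 = (dt + 2*K*X)/denom = (3.4 + 2*3.2*0.32)/7.752 = 0.7028.
C2 = (2*K*(1-X) - dt)/denom = 0.1228.
O2 = C0*I2 + C1*I1 + C2*O1
   = 0.1744*200 + 0.7028*131 + 0.1228*12
   = 128.42 m^3/s.

128.42


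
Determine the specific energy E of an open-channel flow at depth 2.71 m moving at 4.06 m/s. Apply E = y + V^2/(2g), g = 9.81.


Specific energy E = y + V^2/(2g).
Velocity head = V^2/(2g) = 4.06^2 / (2*9.81) = 16.4836 / 19.62 = 0.8401 m.
E = 2.71 + 0.8401 = 3.5501 m.

3.5501


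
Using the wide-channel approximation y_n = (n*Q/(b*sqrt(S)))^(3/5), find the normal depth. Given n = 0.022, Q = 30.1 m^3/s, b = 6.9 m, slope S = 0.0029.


We use the wide-channel approximation y_n = (n*Q/(b*sqrt(S)))^(3/5).
sqrt(S) = sqrt(0.0029) = 0.053852.
Numerator: n*Q = 0.022 * 30.1 = 0.6622.
Denominator: b*sqrt(S) = 6.9 * 0.053852 = 0.371579.
arg = 1.7821.
y_n = 1.7821^(3/5) = 1.4144 m.

1.4144


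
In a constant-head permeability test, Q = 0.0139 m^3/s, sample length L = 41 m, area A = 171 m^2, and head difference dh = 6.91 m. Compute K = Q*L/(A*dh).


From K = Q*L / (A*dh):
Numerator: Q*L = 0.0139 * 41 = 0.5699.
Denominator: A*dh = 171 * 6.91 = 1181.61.
K = 0.5699 / 1181.61 = 0.000482 m/s.

0.000482


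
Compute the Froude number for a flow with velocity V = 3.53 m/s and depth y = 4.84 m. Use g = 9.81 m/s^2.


The Froude number is defined as Fr = V / sqrt(g*y).
g*y = 9.81 * 4.84 = 47.4804.
sqrt(g*y) = sqrt(47.4804) = 6.8906.
Fr = 3.53 / 6.8906 = 0.5123.

0.5123


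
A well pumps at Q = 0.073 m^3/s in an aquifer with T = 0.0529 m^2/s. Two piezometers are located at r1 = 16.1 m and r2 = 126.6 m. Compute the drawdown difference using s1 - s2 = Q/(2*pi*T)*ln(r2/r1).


Thiem equation: s1 - s2 = Q/(2*pi*T) * ln(r2/r1).
ln(r2/r1) = ln(126.6/16.1) = 2.0622.
Q/(2*pi*T) = 0.073 / (2*pi*0.0529) = 0.073 / 0.3324 = 0.2196.
s1 - s2 = 0.2196 * 2.0622 = 0.4529 m.

0.4529


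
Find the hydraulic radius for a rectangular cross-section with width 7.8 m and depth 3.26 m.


For a rectangular section:
Flow area A = b * y = 7.8 * 3.26 = 25.43 m^2.
Wetted perimeter P = b + 2y = 7.8 + 2*3.26 = 14.32 m.
Hydraulic radius R = A/P = 25.43 / 14.32 = 1.7757 m.

1.7757


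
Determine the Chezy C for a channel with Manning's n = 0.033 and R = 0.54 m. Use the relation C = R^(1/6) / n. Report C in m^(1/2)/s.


The Chezy coefficient relates to Manning's n through C = R^(1/6) / n.
R^(1/6) = 0.54^(1/6) = 0.9024.
C = 0.9024 / 0.033 = 27.35 m^(1/2)/s.

27.35


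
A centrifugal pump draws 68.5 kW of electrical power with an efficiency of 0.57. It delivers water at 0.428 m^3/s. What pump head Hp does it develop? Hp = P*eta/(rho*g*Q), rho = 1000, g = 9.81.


Pump head formula: Hp = P * eta / (rho * g * Q).
Numerator: P * eta = 68.5 * 1000 * 0.57 = 39045.0 W.
Denominator: rho * g * Q = 1000 * 9.81 * 0.428 = 4198.68.
Hp = 39045.0 / 4198.68 = 9.3 m.

9.3


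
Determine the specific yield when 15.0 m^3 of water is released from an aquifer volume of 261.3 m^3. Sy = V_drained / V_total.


Specific yield Sy = Volume drained / Total volume.
Sy = 15.0 / 261.3
   = 0.0574.

0.0574


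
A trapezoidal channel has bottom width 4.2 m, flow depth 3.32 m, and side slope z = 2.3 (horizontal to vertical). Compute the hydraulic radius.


For a trapezoidal section with side slope z:
A = (b + z*y)*y = (4.2 + 2.3*3.32)*3.32 = 39.296 m^2.
P = b + 2*y*sqrt(1 + z^2) = 4.2 + 2*3.32*sqrt(1 + 2.3^2) = 20.853 m.
R = A/P = 39.296 / 20.853 = 1.8844 m.

1.8844


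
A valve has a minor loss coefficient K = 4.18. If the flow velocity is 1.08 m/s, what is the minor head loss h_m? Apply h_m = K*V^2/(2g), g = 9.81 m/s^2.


Minor loss formula: h_m = K * V^2/(2g).
V^2 = 1.08^2 = 1.1664.
V^2/(2g) = 1.1664 / 19.62 = 0.0594 m.
h_m = 4.18 * 0.0594 = 0.2485 m.

0.2485
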